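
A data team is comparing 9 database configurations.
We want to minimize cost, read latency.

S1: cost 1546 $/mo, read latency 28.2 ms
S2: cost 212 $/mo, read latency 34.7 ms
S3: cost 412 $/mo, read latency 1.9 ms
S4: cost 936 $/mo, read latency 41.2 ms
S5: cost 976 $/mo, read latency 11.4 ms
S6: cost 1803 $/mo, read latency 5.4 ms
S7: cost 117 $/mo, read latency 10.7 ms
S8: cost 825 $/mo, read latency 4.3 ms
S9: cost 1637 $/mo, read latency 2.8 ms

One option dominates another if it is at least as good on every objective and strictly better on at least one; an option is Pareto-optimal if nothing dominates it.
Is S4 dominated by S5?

S5 vs S4: S5 is worse on cost (976 vs 936), so it does not dominate S4.

No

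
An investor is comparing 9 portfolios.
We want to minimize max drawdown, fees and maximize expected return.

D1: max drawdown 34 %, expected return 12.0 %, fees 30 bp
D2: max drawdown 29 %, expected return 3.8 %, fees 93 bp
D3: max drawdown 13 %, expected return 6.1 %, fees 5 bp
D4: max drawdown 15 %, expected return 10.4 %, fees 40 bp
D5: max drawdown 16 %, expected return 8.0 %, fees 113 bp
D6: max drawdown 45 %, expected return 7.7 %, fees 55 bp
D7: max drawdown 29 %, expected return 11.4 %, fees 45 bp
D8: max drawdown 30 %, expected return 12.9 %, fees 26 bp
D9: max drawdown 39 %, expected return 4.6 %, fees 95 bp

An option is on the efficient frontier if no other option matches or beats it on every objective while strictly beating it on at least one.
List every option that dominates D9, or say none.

D1, D3, D4, D7, D8

D1: max drawdown 34≤39, expected return 12.0≥4.6, fees 30≤95 — dominates D9.
D3: max drawdown 13≤39, expected return 6.1≥4.6, fees 5≤95 — dominates D9.
D4: max drawdown 15≤39, expected return 10.4≥4.6, fees 40≤95 — dominates D9.
D7: max drawdown 29≤39, expected return 11.4≥4.6, fees 45≤95 — dominates D9.
D8: max drawdown 30≤39, expected return 12.9≥4.6, fees 26≤95 — dominates D9.
Others (D2, D5, D6) are each worse than D9 on at least one objective.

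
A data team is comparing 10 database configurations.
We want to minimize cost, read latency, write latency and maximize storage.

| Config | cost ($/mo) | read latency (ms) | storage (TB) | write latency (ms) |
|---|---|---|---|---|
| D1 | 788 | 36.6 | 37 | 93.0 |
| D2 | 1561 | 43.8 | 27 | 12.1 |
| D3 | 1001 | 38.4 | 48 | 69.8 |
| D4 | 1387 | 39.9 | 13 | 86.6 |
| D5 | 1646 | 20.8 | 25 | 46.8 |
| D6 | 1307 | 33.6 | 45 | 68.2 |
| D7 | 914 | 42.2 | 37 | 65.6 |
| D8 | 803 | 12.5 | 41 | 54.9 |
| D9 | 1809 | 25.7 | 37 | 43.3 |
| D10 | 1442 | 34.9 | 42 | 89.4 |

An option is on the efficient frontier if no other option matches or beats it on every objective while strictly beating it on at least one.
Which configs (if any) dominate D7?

D8

D8: cost 803≤914, read latency 12.5≤42.2, storage 41≥37, write latency 54.9≤65.6 — dominates D7.
Others (D1, D2, D3, D4, D5, D6, D9, D10) are each worse than D7 on at least one objective.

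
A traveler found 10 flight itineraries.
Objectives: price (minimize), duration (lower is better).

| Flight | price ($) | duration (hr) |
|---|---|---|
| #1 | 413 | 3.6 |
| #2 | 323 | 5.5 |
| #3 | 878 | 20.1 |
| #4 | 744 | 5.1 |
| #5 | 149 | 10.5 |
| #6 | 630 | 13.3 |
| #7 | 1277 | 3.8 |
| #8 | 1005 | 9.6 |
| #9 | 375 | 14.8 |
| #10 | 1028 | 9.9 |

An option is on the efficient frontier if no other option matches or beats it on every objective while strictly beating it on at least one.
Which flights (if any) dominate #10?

#1, #2, #4, #8

#1: price 413≤1028, duration 3.6≤9.9 — dominates #10.
#2: price 323≤1028, duration 5.5≤9.9 — dominates #10.
#4: price 744≤1028, duration 5.1≤9.9 — dominates #10.
#8: price 1005≤1028, duration 9.6≤9.9 — dominates #10.
Others (#3, #5, #6, #7, #9) are each worse than #10 on at least one objective.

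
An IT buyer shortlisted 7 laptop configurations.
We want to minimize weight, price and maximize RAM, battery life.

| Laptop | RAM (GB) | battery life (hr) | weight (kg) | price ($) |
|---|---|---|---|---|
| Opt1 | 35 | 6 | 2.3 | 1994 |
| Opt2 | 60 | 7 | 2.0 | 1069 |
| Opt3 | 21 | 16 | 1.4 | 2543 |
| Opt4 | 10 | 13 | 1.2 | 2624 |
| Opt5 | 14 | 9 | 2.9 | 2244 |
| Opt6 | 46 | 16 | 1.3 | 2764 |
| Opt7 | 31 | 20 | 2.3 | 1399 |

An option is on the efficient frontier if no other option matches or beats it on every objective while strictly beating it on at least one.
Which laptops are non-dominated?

Opt2, Opt3, Opt4, Opt6, Opt7

Opt1: dominated by Opt2 (RAM 60≥35, battery life 7≥6, weight 2.0≤2.3, price 1069≤1994).
Opt2: not dominated (best RAM).
Opt3: not dominated.
Opt4: not dominated (best weight).
Opt5: dominated by Opt7 (RAM 31≥14, battery life 20≥9, weight 2.3≤2.9, price 1399≤2244).
Opt6: not dominated.
Opt7: not dominated (best battery life).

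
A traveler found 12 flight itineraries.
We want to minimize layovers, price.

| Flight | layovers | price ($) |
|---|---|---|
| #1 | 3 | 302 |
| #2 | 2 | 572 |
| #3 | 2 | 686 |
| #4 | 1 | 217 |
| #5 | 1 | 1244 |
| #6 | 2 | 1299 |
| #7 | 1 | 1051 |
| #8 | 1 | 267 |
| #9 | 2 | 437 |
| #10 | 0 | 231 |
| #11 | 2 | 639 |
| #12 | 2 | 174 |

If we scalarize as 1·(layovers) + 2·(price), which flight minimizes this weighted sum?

#12

#1: 1·3 + 2·302 = 607
#2: 1·2 + 2·572 = 1146
#3: 1·2 + 2·686 = 1374
#4: 1·1 + 2·217 = 435
#5: 1·1 + 2·1244 = 2489
#6: 1·2 + 2·1299 = 2600
#7: 1·1 + 2·1051 = 2103
#8: 1·1 + 2·267 = 535
#9: 1·2 + 2·437 = 876
#10: 1·0 + 2·231 = 462
#11: 1·2 + 2·639 = 1280
#12: 1·2 + 2·174 = 350
Lowest: #12 at 350.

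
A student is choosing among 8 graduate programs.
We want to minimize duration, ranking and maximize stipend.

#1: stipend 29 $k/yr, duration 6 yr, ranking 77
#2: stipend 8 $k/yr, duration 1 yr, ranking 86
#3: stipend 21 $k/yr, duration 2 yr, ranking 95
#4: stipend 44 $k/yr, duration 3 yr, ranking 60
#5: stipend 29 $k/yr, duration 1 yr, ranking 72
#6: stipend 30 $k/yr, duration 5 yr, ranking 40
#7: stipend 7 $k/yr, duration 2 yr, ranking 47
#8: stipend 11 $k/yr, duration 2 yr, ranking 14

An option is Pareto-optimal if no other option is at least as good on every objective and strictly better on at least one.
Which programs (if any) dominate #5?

none

#1: worse on duration (6 vs 1).
#2: worse on stipend (8 vs 29).
#3: worse on stipend (21 vs 29).
#4: worse on duration (3 vs 1).
#6: worse on duration (5 vs 1).
#7: worse on stipend (7 vs 29).
#8: worse on stipend (11 vs 29).
No option dominates #5.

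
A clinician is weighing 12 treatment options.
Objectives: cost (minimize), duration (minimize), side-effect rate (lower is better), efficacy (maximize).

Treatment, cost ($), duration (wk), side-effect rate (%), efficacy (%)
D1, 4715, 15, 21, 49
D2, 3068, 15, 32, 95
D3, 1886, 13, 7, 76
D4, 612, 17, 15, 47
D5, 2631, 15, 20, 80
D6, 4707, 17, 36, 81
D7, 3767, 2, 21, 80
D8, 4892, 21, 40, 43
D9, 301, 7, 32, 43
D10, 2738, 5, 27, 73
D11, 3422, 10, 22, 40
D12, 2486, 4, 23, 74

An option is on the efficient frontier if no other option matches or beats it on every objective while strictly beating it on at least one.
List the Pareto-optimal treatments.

D1: dominated by D3 (cost 1886≤4715, duration 13≤15, side-effect rate 7≤21, efficacy 76≥49).
D2: not dominated (best efficacy).
D3: not dominated (best side-effect rate).
D4: not dominated.
D5: not dominated.
D6: dominated by D2 (cost 3068≤4707, duration 15≤17, side-effect rate 32≤36, efficacy 95≥81).
D7: not dominated (best duration).
D8: dominated by D1 (cost 4715≤4892, duration 15≤21, side-effect rate 21≤40, efficacy 49≥43).
D9: not dominated (best cost).
D10: dominated by D12 (cost 2486≤2738, duration 4≤5, side-effect rate 23≤27, efficacy 74≥73).
D11: not dominated.
D12: not dominated.

D2, D3, D4, D5, D7, D9, D11, D12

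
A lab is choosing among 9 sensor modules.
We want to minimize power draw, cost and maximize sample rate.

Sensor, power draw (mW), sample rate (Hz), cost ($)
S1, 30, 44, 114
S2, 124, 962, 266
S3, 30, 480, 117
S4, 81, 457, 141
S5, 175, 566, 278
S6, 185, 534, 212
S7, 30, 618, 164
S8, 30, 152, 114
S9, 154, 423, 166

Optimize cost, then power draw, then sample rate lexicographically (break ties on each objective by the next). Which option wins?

S8

First minimize cost: best is 114, kept {S1, S8}.
Then minimize power draw: best is 30, kept {S1, S8}.
Then maximize sample rate: best is 152, kept {S8}.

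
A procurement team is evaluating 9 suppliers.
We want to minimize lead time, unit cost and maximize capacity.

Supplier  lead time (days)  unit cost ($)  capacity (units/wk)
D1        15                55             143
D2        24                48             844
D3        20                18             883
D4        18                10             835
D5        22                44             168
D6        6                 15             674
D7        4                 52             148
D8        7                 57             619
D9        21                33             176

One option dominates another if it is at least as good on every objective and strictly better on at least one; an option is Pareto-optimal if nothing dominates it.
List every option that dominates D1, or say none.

D6: lead time 6≤15, unit cost 15≤55, capacity 674≥143 — dominates D1.
D7: lead time 4≤15, unit cost 52≤55, capacity 148≥143 — dominates D1.
Others (D2, D3, D4, D5, D8, D9) are each worse than D1 on at least one objective.

D6, D7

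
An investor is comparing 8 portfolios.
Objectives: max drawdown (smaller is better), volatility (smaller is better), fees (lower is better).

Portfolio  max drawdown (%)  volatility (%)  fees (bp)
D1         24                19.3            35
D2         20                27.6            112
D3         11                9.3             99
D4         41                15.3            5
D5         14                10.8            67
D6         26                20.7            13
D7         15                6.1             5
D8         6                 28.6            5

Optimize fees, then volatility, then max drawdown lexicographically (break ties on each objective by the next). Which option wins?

D7

First minimize fees: best is 5, kept {D4, D7, D8}.
Then minimize volatility: best is 6.1, kept {D7}.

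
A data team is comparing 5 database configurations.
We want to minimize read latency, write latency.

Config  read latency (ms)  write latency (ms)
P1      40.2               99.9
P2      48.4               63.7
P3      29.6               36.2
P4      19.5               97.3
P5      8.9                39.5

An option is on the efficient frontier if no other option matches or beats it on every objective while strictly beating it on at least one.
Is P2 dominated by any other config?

Yes

P3 vs P2: read latency 29.6≤48.4, write latency 36.2≤63.7 — P3 is at least as good on every objective and strictly better on at least one, so P3 dominates P2.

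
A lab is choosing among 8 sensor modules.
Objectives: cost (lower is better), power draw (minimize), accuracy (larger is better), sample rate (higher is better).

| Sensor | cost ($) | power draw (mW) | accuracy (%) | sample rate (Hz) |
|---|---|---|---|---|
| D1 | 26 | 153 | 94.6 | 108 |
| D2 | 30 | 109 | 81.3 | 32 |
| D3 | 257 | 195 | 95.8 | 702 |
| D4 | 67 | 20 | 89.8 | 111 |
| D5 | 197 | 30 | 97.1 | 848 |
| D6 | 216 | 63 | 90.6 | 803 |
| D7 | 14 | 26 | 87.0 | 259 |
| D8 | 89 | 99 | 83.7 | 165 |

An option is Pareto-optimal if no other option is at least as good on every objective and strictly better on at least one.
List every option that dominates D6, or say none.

D5

D5: cost 197≤216, power draw 30≤63, accuracy 97.1≥90.6, sample rate 848≥803 — dominates D6.
Others (D1, D2, D3, D4, D7, D8) are each worse than D6 on at least one objective.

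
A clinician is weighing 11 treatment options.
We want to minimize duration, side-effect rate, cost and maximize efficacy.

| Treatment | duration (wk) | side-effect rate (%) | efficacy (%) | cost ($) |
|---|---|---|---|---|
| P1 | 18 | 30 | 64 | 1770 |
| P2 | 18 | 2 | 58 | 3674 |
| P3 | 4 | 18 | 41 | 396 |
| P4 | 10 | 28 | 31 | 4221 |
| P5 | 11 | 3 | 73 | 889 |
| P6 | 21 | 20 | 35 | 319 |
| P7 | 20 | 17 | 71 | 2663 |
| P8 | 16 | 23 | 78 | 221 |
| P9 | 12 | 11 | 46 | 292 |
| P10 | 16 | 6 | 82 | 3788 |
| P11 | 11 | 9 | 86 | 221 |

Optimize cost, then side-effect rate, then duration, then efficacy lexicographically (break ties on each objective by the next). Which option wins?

First minimize cost: best is 221, kept {P8, P11}.
Then minimize side-effect rate: best is 9, kept {P11}.

P11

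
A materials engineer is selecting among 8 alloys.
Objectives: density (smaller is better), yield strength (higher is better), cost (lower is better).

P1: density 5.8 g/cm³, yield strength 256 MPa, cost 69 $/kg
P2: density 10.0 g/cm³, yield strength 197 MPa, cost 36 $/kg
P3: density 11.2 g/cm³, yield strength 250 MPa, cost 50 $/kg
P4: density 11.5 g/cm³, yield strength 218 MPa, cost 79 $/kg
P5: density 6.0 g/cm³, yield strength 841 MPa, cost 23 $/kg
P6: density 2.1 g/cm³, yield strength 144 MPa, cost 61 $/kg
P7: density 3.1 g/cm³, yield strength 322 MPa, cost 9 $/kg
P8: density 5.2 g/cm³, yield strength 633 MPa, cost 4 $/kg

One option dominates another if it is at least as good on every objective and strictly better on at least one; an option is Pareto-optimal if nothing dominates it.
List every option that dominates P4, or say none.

P1, P3, P5, P7, P8

P1: density 5.8≤11.5, yield strength 256≥218, cost 69≤79 — dominates P4.
P3: density 11.2≤11.5, yield strength 250≥218, cost 50≤79 — dominates P4.
P5: density 6.0≤11.5, yield strength 841≥218, cost 23≤79 — dominates P4.
P7: density 3.1≤11.5, yield strength 322≥218, cost 9≤79 — dominates P4.
P8: density 5.2≤11.5, yield strength 633≥218, cost 4≤79 — dominates P4.
Others (P2, P6) are each worse than P4 on at least one objective.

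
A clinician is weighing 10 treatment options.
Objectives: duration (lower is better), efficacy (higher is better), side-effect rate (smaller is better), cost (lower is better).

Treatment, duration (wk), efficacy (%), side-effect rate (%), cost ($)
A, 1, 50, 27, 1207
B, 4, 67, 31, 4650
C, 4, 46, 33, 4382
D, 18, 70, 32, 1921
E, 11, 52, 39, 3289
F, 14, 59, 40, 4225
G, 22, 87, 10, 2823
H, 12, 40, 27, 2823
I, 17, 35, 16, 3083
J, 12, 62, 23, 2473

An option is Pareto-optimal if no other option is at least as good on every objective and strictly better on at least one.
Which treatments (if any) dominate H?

A: duration 1≤12, efficacy 50≥40, side-effect rate 27≤27, cost 1207≤2823 — dominates H.
J: duration 12≤12, efficacy 62≥40, side-effect rate 23≤27, cost 2473≤2823 — dominates H.
Others (B, C, D, E, F, G, I) are each worse than H on at least one objective.

A, J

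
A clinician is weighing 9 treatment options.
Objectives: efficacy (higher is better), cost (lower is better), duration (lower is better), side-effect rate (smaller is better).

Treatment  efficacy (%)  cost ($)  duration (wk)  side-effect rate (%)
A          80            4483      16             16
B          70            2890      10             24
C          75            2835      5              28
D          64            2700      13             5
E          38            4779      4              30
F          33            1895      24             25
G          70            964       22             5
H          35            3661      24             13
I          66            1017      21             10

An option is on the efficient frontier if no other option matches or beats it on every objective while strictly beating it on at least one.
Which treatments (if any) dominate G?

A: worse on cost (4483 vs 964).
B: worse on cost (2890 vs 964).
C: worse on cost (2835 vs 964).
D: worse on efficacy (64 vs 70).
E: worse on efficacy (38 vs 70).
F: worse on efficacy (33 vs 70).
H: worse on efficacy (35 vs 70).
I: worse on efficacy (66 vs 70).
No option dominates G.

none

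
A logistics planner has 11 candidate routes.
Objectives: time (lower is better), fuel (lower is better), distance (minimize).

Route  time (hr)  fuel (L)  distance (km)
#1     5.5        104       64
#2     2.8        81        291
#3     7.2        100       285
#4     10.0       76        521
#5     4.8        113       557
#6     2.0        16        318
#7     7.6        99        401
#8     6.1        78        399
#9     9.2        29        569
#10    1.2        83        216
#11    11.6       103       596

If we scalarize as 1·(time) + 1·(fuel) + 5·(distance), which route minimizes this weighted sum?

#1

#1: 1·5.5 + 1·104 + 5·64 = 429.5
#2: 1·2.8 + 1·81 + 5·291 = 1538.8
#3: 1·7.2 + 1·100 + 5·285 = 1532.2
#4: 1·10.0 + 1·76 + 5·521 = 2691.0
#5: 1·4.8 + 1·113 + 5·557 = 2902.8
#6: 1·2.0 + 1·16 + 5·318 = 1608.0
#7: 1·7.6 + 1·99 + 5·401 = 2111.6
#8: 1·6.1 + 1·78 + 5·399 = 2079.1
#9: 1·9.2 + 1·29 + 5·569 = 2883.2
#10: 1·1.2 + 1·83 + 5·216 = 1164.2
#11: 1·11.6 + 1·103 + 5·596 = 3094.6
Lowest: #1 at 429.5.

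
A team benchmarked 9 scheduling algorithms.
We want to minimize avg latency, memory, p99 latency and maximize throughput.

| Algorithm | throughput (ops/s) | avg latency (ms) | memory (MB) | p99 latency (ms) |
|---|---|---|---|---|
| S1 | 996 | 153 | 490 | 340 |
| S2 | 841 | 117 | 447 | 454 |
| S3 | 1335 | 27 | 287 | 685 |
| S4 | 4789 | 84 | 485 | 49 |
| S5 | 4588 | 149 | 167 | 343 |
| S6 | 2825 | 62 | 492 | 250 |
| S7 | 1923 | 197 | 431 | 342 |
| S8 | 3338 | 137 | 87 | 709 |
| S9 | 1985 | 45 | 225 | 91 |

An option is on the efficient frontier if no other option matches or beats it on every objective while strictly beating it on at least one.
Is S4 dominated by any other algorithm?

S1: worse on throughput (996 vs 4789).
S2: worse on throughput (841 vs 4789).
S3: worse on throughput (1335 vs 4789).
S5: worse on throughput (4588 vs 4789).
S6: worse on throughput (2825 vs 4789).
S7: worse on throughput (1923 vs 4789).
S8: worse on throughput (3338 vs 4789).
S9: worse on throughput (1985 vs 4789).
No option is at least as good as S4 on every objective and strictly better on one.

No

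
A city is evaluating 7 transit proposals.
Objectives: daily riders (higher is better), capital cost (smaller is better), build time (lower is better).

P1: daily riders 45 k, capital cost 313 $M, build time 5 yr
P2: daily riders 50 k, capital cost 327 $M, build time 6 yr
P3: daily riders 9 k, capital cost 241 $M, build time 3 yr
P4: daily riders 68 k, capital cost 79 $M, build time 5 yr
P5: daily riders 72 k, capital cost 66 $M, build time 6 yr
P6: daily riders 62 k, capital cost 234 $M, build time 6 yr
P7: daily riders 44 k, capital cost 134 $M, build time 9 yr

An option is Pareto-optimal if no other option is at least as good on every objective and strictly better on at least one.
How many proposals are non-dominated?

P1: dominated by P4 (daily riders 68≥45, capital cost 79≤313, build time 5≤5).
P2: dominated by P4 (daily riders 68≥50, capital cost 79≤327, build time 5≤6).
P3: not dominated (best build time).
P4: not dominated.
P5: not dominated (best daily riders).
P6: dominated by P4 (daily riders 68≥62, capital cost 79≤234, build time 5≤6).
P7: dominated by P4 (daily riders 68≥44, capital cost 79≤134, build time 5≤9).
Pareto-optimal: P3, P4, P5 → 3.

3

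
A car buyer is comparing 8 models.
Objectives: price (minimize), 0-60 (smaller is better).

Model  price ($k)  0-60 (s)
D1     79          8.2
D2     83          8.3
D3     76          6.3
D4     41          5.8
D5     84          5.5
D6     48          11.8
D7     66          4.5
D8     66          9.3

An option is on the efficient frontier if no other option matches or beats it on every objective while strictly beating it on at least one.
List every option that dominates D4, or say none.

none

D1: worse on price (79 vs 41).
D2: worse on price (83 vs 41).
D3: worse on price (76 vs 41).
D5: worse on price (84 vs 41).
D6: worse on price (48 vs 41).
D7: worse on price (66 vs 41).
D8: worse on price (66 vs 41).
No option dominates D4.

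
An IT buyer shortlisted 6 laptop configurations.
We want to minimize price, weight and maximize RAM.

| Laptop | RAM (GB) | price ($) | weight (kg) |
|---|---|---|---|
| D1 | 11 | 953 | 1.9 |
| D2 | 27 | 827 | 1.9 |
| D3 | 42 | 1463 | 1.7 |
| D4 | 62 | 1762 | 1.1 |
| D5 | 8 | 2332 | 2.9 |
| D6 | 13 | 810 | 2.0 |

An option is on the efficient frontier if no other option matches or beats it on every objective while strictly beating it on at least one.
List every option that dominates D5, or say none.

D1: RAM 11≥8, price 953≤2332, weight 1.9≤2.9 — dominates D5.
D2: RAM 27≥8, price 827≤2332, weight 1.9≤2.9 — dominates D5.
D3: RAM 42≥8, price 1463≤2332, weight 1.7≤2.9 — dominates D5.
D4: RAM 62≥8, price 1762≤2332, weight 1.1≤2.9 — dominates D5.
D6: RAM 13≥8, price 810≤2332, weight 2.0≤2.9 — dominates D5.

D1, D2, D3, D4, D6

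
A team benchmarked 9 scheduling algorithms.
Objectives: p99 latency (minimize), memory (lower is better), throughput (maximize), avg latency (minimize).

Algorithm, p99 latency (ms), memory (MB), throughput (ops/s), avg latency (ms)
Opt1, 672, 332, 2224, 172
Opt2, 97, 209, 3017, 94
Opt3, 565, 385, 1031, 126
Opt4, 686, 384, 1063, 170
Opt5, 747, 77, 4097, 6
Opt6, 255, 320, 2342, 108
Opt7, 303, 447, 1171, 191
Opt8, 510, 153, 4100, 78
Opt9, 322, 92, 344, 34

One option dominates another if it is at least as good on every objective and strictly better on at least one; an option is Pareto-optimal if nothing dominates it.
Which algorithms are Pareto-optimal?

Opt1: dominated by Opt2 (p99 latency 97≤672, memory 209≤332, throughput 3017≥2224, avg latency 94≤172).
Opt2: not dominated (best p99 latency).
Opt3: dominated by Opt2 (p99 latency 97≤565, memory 209≤385, throughput 3017≥1031, avg latency 94≤126).
Opt4: dominated by Opt2 (p99 latency 97≤686, memory 209≤384, throughput 3017≥1063, avg latency 94≤170).
Opt5: not dominated (best memory).
Opt6: dominated by Opt2 (p99 latency 97≤255, memory 209≤320, throughput 3017≥2342, avg latency 94≤108).
Opt7: dominated by Opt2 (p99 latency 97≤303, memory 209≤447, throughput 3017≥1171, avg latency 94≤191).
Opt8: not dominated (best throughput).
Opt9: not dominated.

Opt2, Opt5, Opt8, Opt9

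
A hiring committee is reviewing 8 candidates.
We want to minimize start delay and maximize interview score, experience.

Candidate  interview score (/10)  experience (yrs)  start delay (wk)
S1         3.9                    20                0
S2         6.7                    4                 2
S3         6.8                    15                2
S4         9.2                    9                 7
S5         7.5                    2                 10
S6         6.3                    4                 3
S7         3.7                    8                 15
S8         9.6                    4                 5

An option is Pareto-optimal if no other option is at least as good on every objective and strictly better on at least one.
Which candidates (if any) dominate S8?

none

S1: worse on interview score (3.9 vs 9.6).
S2: worse on interview score (6.7 vs 9.6).
S3: worse on interview score (6.8 vs 9.6).
S4: worse on interview score (9.2 vs 9.6).
S5: worse on interview score (7.5 vs 9.6).
S6: worse on interview score (6.3 vs 9.6).
S7: worse on interview score (3.7 vs 9.6).
No option dominates S8.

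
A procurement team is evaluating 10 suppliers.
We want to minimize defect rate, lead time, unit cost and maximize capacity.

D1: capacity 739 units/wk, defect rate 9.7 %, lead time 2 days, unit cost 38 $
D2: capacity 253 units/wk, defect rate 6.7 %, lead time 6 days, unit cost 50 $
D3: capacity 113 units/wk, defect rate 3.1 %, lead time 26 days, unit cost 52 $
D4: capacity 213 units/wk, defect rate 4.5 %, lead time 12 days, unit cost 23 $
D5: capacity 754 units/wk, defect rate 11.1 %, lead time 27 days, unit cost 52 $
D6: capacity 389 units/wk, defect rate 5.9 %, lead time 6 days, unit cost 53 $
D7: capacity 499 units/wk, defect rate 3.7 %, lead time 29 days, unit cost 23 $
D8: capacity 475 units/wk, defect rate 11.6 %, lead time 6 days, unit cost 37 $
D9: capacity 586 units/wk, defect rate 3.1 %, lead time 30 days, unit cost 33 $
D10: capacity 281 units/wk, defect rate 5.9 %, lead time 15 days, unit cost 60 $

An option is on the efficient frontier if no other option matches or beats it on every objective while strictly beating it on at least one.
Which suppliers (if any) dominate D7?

D1: worse on defect rate (9.7 vs 3.7).
D2: worse on capacity (253 vs 499).
D3: worse on capacity (113 vs 499).
D4: worse on capacity (213 vs 499).
D5: worse on defect rate (11.1 vs 3.7).
D6: worse on capacity (389 vs 499).
D8: worse on capacity (475 vs 499).
D9: worse on lead time (30 vs 29).
D10: worse on capacity (281 vs 499).
No option dominates D7.

none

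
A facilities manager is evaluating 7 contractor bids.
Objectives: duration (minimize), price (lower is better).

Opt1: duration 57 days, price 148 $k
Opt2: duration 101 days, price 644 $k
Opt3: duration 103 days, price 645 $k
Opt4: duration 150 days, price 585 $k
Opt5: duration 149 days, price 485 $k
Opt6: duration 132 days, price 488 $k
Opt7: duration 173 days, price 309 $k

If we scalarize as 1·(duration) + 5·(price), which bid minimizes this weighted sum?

Opt1

Opt1: 1·57 + 5·148 = 797
Opt2: 1·101 + 5·644 = 3321
Opt3: 1·103 + 5·645 = 3328
Opt4: 1·150 + 5·585 = 3075
Opt5: 1·149 + 5·485 = 2574
Opt6: 1·132 + 5·488 = 2572
Opt7: 1·173 + 5·309 = 1718
Lowest: Opt1 at 797.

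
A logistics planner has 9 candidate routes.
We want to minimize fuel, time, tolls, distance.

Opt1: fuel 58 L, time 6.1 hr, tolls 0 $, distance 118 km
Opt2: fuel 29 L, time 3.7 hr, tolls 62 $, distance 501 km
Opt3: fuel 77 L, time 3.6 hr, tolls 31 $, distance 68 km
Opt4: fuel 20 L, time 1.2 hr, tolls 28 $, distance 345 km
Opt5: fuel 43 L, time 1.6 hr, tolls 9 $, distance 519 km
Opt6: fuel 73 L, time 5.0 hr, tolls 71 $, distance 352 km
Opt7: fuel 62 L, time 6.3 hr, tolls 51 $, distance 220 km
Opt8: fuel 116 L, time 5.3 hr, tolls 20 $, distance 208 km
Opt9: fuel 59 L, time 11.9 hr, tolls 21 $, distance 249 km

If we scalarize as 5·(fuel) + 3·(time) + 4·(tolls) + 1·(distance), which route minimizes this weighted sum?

Opt1

Opt1: 5·58 + 3·6.1 + 4·0 + 1·118 = 426.3
Opt2: 5·29 + 3·3.7 + 4·62 + 1·501 = 905.1
Opt3: 5·77 + 3·3.6 + 4·31 + 1·68 = 587.8
Opt4: 5·20 + 3·1.2 + 4·28 + 1·345 = 560.6
Opt5: 5·43 + 3·1.6 + 4·9 + 1·519 = 774.8
Opt6: 5·73 + 3·5.0 + 4·71 + 1·352 = 1016.0
Opt7: 5·62 + 3·6.3 + 4·51 + 1·220 = 752.9
Opt8: 5·116 + 3·5.3 + 4·20 + 1·208 = 883.9
Opt9: 5·59 + 3·11.9 + 4·21 + 1·249 = 663.7
Lowest: Opt1 at 426.3.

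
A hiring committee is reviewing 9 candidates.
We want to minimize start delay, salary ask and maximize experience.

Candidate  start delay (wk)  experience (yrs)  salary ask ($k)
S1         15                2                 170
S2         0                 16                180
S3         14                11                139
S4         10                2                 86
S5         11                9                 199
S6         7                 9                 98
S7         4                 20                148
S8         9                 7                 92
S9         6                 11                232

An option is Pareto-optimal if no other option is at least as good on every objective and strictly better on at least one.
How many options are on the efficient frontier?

6

S1: dominated by S3 (start delay 14≤15, experience 11≥2, salary ask 139≤170).
S2: not dominated (best start delay).
S3: not dominated.
S4: not dominated (best salary ask).
S5: dominated by S2 (start delay 0≤11, experience 16≥9, salary ask 180≤199).
S6: not dominated.
S7: not dominated (best experience).
S8: not dominated.
S9: dominated by S2 (start delay 0≤6, experience 16≥11, salary ask 180≤232).
Pareto-optimal: S2, S3, S4, S6, S7, S8 → 6.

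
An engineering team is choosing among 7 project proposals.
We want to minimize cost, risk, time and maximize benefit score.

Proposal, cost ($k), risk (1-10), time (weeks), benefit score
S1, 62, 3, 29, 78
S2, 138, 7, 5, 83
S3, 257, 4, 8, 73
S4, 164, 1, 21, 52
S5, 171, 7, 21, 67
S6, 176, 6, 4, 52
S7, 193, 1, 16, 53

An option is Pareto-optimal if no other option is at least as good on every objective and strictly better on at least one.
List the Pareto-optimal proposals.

S1, S2, S3, S4, S6, S7

S1: not dominated (best cost).
S2: not dominated (best benefit score).
S3: not dominated.
S4: not dominated.
S5: dominated by S2 (cost 138≤171, risk 7≤7, time 5≤21, benefit score 83≥67).
S6: not dominated (best time).
S7: not dominated.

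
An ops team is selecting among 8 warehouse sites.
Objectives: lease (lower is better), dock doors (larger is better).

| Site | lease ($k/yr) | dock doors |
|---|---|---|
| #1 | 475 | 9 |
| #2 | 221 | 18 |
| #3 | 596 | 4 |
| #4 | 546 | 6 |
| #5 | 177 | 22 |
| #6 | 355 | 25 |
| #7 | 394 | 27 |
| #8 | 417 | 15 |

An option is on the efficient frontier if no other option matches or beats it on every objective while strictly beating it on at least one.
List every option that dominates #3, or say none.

#1: lease 475≤596, dock doors 9≥4 — dominates #3.
#2: lease 221≤596, dock doors 18≥4 — dominates #3.
#4: lease 546≤596, dock doors 6≥4 — dominates #3.
#5: lease 177≤596, dock doors 22≥4 — dominates #3.
#6: lease 355≤596, dock doors 25≥4 — dominates #3.
#7: lease 394≤596, dock doors 27≥4 — dominates #3.
#8: lease 417≤596, dock doors 15≥4 — dominates #3.

#1, #2, #4, #5, #6, #7, #8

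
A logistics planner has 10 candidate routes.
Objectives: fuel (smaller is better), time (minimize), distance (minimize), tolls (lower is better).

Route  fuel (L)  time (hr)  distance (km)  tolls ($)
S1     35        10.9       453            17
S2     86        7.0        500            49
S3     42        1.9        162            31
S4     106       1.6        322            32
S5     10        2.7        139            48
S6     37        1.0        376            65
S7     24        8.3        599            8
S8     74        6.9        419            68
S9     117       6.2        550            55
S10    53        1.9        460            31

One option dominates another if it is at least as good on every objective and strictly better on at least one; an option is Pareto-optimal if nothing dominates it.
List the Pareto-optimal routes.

S1: not dominated.
S2: dominated by S3 (fuel 42≤86, time 1.9≤7.0, distance 162≤500, tolls 31≤49).
S3: not dominated.
S4: not dominated.
S5: not dominated (best fuel).
S6: not dominated (best time).
S7: not dominated (best tolls).
S8: dominated by S3 (fuel 42≤74, time 1.9≤6.9, distance 162≤419, tolls 31≤68).
S9: dominated by S3 (fuel 42≤117, time 1.9≤6.2, distance 162≤550, tolls 31≤55).
S10: dominated by S3 (fuel 42≤53, time 1.9≤1.9, distance 162≤460, tolls 31≤31).

S1, S3, S4, S5, S6, S7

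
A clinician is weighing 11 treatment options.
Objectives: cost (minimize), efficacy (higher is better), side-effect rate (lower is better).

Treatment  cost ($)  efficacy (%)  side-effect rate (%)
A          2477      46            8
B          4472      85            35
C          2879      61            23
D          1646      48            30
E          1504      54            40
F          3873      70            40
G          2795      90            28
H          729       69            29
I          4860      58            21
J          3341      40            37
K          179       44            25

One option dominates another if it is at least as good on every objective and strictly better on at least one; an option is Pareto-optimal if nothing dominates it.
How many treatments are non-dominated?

6

A: not dominated (best side-effect rate).
B: dominated by G (cost 2795≤4472, efficacy 90≥85, side-effect rate 28≤35).
C: not dominated.
D: dominated by H (cost 729≤1646, efficacy 69≥48, side-effect rate 29≤30).
E: dominated by H (cost 729≤1504, efficacy 69≥54, side-effect rate 29≤40).
F: dominated by G (cost 2795≤3873, efficacy 90≥70, side-effect rate 28≤40).
G: not dominated (best efficacy).
H: not dominated.
I: not dominated.
J: dominated by A (cost 2477≤3341, efficacy 46≥40, side-effect rate 8≤37).
K: not dominated (best cost).
Pareto-optimal: A, C, G, H, I, K → 6.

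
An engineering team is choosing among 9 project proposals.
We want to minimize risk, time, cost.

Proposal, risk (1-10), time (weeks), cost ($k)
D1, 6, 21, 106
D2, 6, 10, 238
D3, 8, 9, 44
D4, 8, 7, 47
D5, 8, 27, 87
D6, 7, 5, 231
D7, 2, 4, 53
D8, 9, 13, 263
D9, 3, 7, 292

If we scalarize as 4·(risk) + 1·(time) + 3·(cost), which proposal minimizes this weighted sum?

D7

D1: 4·6 + 1·21 + 3·106 = 363
D2: 4·6 + 1·10 + 3·238 = 748
D3: 4·8 + 1·9 + 3·44 = 173
D4: 4·8 + 1·7 + 3·47 = 180
D5: 4·8 + 1·27 + 3·87 = 320
D6: 4·7 + 1·5 + 3·231 = 726
D7: 4·2 + 1·4 + 3·53 = 171
D8: 4·9 + 1·13 + 3·263 = 838
D9: 4·3 + 1·7 + 3·292 = 895
Lowest: D7 at 171.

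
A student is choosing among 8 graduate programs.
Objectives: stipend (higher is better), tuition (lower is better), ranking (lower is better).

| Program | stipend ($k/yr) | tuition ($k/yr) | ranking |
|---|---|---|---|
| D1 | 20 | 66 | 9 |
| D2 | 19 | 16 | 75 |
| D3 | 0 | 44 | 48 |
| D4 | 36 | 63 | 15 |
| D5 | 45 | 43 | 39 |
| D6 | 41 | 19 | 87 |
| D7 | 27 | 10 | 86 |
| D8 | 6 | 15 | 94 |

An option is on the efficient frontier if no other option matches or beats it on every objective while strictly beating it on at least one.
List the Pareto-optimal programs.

D1: not dominated (best ranking).
D2: not dominated.
D3: dominated by D5 (stipend 45≥0, tuition 43≤44, ranking 39≤48).
D4: not dominated.
D5: not dominated (best stipend).
D6: not dominated.
D7: not dominated (best tuition).
D8: dominated by D7 (stipend 27≥6, tuition 10≤15, ranking 86≤94).

D1, D2, D4, D5, D6, D7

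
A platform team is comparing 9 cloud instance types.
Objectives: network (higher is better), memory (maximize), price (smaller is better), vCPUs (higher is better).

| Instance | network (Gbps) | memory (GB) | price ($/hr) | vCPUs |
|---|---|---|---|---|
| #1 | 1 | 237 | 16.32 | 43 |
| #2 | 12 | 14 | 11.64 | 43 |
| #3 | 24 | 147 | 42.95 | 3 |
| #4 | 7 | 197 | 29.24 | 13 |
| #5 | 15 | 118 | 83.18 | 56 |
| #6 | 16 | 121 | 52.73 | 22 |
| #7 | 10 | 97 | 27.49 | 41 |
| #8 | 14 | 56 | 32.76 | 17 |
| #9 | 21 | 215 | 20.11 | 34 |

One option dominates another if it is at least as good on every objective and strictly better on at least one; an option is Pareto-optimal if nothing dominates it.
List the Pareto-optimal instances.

#1: not dominated (best memory).
#2: not dominated (best price).
#3: not dominated (best network).
#4: dominated by #9 (network 21≥7, memory 215≥197, price 20.11≤29.24, vCPUs 34≥13).
#5: not dominated (best vCPUs).
#6: dominated by #9 (network 21≥16, memory 215≥121, price 20.11≤52.73, vCPUs 34≥22).
#7: not dominated.
#8: dominated by #9 (network 21≥14, memory 215≥56, price 20.11≤32.76, vCPUs 34≥17).
#9: not dominated.

#1, #2, #3, #5, #7, #9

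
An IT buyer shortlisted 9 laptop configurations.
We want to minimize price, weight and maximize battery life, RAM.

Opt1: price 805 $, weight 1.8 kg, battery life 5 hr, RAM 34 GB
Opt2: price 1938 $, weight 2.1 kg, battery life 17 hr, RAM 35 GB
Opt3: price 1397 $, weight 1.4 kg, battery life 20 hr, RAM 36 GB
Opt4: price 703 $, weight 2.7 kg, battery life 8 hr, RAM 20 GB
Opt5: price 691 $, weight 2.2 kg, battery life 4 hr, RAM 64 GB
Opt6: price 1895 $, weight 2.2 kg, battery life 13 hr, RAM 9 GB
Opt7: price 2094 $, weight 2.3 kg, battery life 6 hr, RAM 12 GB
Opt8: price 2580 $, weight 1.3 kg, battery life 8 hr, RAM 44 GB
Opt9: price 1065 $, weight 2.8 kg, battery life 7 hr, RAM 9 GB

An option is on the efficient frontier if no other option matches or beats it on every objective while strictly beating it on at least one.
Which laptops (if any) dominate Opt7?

Opt2: price 1938≤2094, weight 2.1≤2.3, battery life 17≥6, RAM 35≥12 — dominates Opt7.
Opt3: price 1397≤2094, weight 1.4≤2.3, battery life 20≥6, RAM 36≥12 — dominates Opt7.
Others (Opt1, Opt4, Opt5, Opt6, Opt8, Opt9) are each worse than Opt7 on at least one objective.

Opt2, Opt3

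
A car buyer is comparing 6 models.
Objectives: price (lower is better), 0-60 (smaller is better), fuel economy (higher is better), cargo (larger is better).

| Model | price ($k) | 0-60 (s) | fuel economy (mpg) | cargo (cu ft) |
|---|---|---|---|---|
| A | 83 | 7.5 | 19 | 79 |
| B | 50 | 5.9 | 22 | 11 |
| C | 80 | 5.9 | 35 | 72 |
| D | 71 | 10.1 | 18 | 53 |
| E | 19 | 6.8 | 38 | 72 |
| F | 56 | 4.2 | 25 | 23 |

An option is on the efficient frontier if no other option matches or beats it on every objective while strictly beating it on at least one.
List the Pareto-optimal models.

A: not dominated (best cargo).
B: not dominated.
C: not dominated.
D: dominated by E (price 19≤71, 0-60 6.8≤10.1, fuel economy 38≥18, cargo 72≥53).
E: not dominated (best price).
F: not dominated (best 0-60).

A, B, C, E, F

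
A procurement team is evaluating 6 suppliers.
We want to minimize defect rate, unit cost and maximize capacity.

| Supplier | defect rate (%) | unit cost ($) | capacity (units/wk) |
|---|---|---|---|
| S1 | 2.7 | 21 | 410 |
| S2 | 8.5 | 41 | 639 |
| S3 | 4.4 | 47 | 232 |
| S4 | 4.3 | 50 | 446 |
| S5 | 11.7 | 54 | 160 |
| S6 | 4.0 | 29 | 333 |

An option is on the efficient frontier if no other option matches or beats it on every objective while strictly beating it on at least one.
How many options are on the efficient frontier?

S1: not dominated (best defect rate).
S2: not dominated (best capacity).
S3: dominated by S1 (defect rate 2.7≤4.4, unit cost 21≤47, capacity 410≥232).
S4: not dominated.
S5: dominated by S1 (defect rate 2.7≤11.7, unit cost 21≤54, capacity 410≥160).
S6: dominated by S1 (defect rate 2.7≤4.0, unit cost 21≤29, capacity 410≥333).
Pareto-optimal: S1, S2, S4 → 3.

3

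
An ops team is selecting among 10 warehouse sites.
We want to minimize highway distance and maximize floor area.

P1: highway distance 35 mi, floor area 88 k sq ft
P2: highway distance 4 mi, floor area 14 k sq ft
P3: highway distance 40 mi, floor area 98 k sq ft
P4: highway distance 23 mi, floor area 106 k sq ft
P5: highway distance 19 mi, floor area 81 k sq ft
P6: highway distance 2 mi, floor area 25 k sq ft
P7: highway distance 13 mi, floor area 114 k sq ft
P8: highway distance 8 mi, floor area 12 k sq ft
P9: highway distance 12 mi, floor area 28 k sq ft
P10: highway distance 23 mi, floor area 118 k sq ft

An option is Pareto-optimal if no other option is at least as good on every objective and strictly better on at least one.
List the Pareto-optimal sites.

P1: dominated by P4 (highway distance 23≤35, floor area 106≥88).
P2: dominated by P6 (highway distance 2≤4, floor area 25≥14).
P3: dominated by P4 (highway distance 23≤40, floor area 106≥98).
P4: dominated by P7 (highway distance 13≤23, floor area 114≥106).
P5: dominated by P7 (highway distance 13≤19, floor area 114≥81).
P6: not dominated (best highway distance).
P7: not dominated.
P8: dominated by P2 (highway distance 4≤8, floor area 14≥12).
P9: not dominated.
P10: not dominated (best floor area).

P6, P7, P9, P10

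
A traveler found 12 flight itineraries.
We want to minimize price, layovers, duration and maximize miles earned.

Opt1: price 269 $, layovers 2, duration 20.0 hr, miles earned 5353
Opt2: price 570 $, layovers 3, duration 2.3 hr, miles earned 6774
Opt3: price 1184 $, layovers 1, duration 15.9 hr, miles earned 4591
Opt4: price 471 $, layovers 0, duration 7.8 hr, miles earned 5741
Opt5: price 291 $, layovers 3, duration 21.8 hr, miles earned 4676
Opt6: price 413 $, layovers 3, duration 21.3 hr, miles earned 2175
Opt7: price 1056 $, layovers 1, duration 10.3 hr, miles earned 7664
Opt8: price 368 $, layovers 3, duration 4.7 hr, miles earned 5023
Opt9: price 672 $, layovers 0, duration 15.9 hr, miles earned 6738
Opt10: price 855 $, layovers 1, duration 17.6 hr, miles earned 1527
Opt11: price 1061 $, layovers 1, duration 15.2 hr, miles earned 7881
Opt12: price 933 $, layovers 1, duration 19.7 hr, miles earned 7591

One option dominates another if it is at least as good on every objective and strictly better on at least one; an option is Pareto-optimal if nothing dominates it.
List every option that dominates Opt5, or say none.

Opt1

Opt1: price 269≤291, layovers 2≤3, duration 20.0≤21.8, miles earned 5353≥4676 — dominates Opt5.
Others (Opt2, Opt3, Opt4, Opt6, Opt7, Opt8, Opt9, Opt10, Opt11, Opt12) are each worse than Opt5 on at least one objective.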